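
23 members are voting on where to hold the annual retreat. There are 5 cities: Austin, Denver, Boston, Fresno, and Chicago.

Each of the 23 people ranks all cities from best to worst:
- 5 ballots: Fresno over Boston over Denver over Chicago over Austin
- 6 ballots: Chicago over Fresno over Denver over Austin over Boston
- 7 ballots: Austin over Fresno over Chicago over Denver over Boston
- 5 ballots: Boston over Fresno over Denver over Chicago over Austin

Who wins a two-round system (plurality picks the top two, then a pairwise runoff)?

Round 1 first-place votes: Austin 7, Denver 0, Boston 5, Fresno 5, Chicago 6. Austin and Chicago advance.
Runoff: Austin is ranked above Chicago on 7 ballots, Chicago above Austin on 16.

Chicago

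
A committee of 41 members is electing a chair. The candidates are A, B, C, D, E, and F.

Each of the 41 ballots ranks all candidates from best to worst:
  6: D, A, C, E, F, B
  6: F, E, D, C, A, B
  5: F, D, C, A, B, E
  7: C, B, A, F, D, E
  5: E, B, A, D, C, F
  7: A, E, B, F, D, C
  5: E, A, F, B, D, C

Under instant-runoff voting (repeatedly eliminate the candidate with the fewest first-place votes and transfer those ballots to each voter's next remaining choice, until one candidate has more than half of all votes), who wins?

Round 1: A 7, B 0, C 7, D 6, E 10, F 11. B eliminated.
Round 2: A 7, C 7, D 6, E 10, F 11. D eliminated.
Round 3: A 13, C 7, E 10, F 11. C eliminated.
Round 4: A 20, E 10, F 11. E eliminated.
Round 5: A 30, F 11. A has a majority (≥21).

A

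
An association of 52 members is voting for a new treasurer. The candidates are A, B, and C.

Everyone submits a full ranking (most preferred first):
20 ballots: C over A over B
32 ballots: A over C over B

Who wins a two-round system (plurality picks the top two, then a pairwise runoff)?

A

Round 1 first-place votes: A 32, B 0, C 20. A and C advance.
Runoff: A is ranked above C on 32 ballots, C above A on 20.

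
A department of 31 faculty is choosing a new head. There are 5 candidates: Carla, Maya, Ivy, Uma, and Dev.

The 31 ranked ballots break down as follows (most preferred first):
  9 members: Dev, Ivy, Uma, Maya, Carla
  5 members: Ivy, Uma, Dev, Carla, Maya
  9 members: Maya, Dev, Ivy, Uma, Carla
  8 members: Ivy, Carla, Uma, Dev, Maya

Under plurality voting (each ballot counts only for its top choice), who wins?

First-place votes: Carla 0, Maya 9, Ivy 13, Uma 0, Dev 9.

Ivy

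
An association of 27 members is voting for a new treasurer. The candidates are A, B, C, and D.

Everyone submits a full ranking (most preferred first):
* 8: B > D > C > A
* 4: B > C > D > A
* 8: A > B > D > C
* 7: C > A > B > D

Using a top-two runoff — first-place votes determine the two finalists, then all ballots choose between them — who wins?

Round 1 first-place votes: A 8, B 12, C 7, D 0. B and A advance.
Runoff: B is ranked above A on 12 ballots, A above B on 15.

A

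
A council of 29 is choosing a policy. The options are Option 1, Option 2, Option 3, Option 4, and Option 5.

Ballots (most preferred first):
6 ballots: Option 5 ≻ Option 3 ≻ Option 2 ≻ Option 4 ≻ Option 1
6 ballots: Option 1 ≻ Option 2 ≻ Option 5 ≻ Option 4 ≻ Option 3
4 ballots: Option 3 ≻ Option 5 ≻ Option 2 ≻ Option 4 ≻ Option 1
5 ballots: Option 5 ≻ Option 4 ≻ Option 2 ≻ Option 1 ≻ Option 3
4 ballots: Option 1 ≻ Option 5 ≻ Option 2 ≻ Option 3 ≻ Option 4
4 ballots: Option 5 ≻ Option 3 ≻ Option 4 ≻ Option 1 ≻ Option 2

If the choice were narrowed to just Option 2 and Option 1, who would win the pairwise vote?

Option 2 is ranked above Option 1 on 15 ballots; Option 1 above Option 2 on 14.

Option 2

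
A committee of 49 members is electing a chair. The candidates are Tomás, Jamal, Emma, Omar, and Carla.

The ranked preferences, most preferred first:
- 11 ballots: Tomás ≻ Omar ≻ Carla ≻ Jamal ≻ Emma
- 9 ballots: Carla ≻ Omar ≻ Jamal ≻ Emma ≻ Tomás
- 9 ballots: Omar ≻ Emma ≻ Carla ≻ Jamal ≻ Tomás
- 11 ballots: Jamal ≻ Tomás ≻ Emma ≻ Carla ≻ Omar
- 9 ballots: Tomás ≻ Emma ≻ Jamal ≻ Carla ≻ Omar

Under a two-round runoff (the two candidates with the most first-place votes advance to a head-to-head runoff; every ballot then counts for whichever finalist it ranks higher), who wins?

Round 1 first-place votes: Tomás 20, Jamal 11, Emma 0, Omar 9, Carla 9. Tomás and Jamal advance.
Runoff: Tomás is ranked above Jamal on 20 ballots, Jamal above Tomás on 29.

Jamal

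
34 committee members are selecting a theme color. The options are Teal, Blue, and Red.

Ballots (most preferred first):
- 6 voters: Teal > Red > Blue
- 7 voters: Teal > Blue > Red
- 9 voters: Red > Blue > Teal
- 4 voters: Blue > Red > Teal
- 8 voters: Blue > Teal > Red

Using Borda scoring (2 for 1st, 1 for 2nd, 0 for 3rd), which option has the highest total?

Teal: 6×2 + 7×2 + 9×0 + 4×0 + 8×1 = 34
Blue: 6×0 + 7×1 + 9×1 + 4×2 + 8×2 = 40
Red: 6×1 + 7×0 + 9×2 + 4×1 + 8×0 = 28

Blue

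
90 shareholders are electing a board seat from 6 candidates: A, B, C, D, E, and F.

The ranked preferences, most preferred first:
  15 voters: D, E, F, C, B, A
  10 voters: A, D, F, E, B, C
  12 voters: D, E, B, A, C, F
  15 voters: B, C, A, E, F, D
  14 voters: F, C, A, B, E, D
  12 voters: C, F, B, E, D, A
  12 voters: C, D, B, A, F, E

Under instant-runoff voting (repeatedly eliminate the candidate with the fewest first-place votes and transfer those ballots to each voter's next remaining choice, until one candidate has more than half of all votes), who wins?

Round 1: A 10, B 15, C 24, D 27, E 0, F 14. E eliminated.
Round 2: A 10, B 15, C 24, D 27, F 14. A eliminated.
Round 3: B 15, C 24, D 37, F 14. F eliminated.
Round 4: B 15, C 38, D 37. B eliminated.
Round 5: C 53, D 37. C has a majority (≥46).

C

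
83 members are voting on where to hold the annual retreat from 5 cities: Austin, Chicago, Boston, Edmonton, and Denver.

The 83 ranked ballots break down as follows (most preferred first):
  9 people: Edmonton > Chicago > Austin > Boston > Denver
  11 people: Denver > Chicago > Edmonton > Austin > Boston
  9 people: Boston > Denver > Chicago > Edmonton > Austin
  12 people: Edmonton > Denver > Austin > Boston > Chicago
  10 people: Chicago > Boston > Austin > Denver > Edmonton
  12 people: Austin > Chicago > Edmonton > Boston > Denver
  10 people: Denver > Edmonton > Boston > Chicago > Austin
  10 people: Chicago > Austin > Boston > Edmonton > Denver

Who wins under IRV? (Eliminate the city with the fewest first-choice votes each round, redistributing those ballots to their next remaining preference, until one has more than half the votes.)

Denver

Round 1: Austin 12, Chicago 20, Boston 9, Edmonton 21, Denver 21. Boston eliminated.
Round 2: Austin 12, Chicago 20, Edmonton 21, Denver 30. Austin eliminated.
Round 3: Chicago 32, Edmonton 21, Denver 30. Edmonton eliminated.
Round 4: Chicago 41, Denver 42. Denver has a majority (≥42).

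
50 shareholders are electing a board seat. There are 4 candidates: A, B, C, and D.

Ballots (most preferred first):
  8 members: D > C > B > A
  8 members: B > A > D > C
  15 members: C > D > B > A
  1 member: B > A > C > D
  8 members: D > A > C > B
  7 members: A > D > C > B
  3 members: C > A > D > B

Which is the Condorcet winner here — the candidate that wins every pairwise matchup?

D

D vs A: 31–19
D vs B: 41–9
D vs C: 31–19
D beats every other candidate.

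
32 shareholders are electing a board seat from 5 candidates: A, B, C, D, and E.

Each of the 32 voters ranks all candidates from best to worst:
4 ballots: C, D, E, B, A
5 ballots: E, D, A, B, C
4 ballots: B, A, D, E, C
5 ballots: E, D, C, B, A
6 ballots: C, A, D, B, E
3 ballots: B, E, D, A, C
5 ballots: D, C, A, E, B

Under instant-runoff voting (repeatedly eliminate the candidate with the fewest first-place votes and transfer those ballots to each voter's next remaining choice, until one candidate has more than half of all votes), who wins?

E

Round 1: A 0, B 7, C 10, D 5, E 10. A eliminated.
Round 2: B 7, C 10, D 5, E 10. D eliminated.
Round 3: B 7, C 15, E 10. B eliminated.
Round 4: C 15, E 17. E has a majority (≥17).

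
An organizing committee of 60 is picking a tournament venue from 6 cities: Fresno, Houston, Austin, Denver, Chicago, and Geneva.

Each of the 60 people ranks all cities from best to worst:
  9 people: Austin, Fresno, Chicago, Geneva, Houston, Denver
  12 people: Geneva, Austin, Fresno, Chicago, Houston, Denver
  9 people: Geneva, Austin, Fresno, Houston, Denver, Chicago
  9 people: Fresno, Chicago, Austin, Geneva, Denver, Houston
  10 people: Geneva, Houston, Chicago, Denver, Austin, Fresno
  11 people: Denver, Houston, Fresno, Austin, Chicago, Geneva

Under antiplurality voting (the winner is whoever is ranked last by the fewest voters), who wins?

Austin

Last-place votes: Fresno 10, Houston 9, Austin 0, Denver 21, Chicago 9, Geneva 11.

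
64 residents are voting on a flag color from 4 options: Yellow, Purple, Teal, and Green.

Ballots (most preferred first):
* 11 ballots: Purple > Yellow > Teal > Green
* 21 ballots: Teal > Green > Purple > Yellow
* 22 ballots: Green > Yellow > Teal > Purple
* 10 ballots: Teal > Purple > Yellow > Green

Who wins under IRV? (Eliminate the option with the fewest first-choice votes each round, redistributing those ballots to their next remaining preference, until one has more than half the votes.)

Round 1: Yellow 0, Purple 11, Teal 31, Green 22. Yellow eliminated.
Round 2: Purple 11, Teal 31, Green 22. Purple eliminated.
Round 3: Teal 42, Green 22. Teal has a majority (≥33).

Teal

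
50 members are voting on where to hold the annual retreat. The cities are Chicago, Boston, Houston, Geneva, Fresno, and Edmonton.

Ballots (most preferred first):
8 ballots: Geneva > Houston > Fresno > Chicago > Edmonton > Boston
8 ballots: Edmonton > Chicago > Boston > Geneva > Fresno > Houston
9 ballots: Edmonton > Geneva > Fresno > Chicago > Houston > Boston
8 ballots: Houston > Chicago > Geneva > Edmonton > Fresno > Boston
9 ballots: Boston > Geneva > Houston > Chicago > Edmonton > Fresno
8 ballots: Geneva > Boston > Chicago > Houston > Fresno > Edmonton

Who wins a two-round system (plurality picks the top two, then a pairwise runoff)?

Round 1 first-place votes: Chicago 0, Boston 9, Houston 8, Geneva 16, Fresno 0, Edmonton 17. Edmonton and Geneva advance.
Runoff: Edmonton is ranked above Geneva on 17 ballots, Geneva above Edmonton on 33.

Geneva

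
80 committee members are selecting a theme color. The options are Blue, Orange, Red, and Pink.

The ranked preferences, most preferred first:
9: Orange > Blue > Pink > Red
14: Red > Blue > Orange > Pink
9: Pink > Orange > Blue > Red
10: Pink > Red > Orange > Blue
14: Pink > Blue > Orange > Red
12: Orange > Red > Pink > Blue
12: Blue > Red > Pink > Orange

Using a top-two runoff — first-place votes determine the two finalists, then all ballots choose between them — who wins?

Round 1 first-place votes: Blue 12, Orange 21, Red 14, Pink 33. Pink and Orange advance.
Runoff: Pink is ranked above Orange on 45 ballots, Orange above Pink on 35.

Pink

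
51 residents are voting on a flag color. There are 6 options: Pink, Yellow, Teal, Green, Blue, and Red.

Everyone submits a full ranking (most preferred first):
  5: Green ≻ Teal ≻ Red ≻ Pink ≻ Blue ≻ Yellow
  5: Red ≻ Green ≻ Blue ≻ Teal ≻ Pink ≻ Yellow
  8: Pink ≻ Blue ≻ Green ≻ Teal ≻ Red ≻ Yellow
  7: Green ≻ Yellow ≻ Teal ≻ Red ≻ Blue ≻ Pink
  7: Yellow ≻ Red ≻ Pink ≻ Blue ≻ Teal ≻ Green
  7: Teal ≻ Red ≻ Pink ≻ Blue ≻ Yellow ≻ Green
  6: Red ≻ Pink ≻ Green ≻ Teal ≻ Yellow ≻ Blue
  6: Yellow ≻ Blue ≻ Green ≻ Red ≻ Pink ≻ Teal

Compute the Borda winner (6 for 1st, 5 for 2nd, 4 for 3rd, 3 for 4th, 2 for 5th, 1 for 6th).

Red

Pink: 5×3 + 5×2 + 8×6 + 7×1 + 7×4 + 7×4 + 6×5 + 6×2 = 178
Yellow: 5×1 + 5×1 + 8×1 + 7×5 + 7×6 + 7×2 + 6×2 + 6×6 = 157
Teal: 5×5 + 5×3 + 8×3 + 7×4 + 7×2 + 7×6 + 6×3 + 6×1 = 172
Green: 5×6 + 5×5 + 8×4 + 7×6 + 7×1 + 7×1 + 6×4 + 6×4 = 191
Blue: 5×2 + 5×4 + 8×5 + 7×2 + 7×3 + 7×3 + 6×1 + 6×5 = 162
Red: 5×4 + 5×6 + 8×2 + 7×3 + 7×5 + 7×5 + 6×6 + 6×3 = 211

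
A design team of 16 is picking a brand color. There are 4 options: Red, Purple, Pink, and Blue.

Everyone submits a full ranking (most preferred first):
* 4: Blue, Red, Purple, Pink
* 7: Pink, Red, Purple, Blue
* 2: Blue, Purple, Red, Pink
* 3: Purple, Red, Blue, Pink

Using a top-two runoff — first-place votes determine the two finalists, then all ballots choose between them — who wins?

Blue

Round 1 first-place votes: Red 0, Purple 3, Pink 7, Blue 6. Pink and Blue advance.
Runoff: Pink is ranked above Blue on 7 ballots, Blue above Pink on 9.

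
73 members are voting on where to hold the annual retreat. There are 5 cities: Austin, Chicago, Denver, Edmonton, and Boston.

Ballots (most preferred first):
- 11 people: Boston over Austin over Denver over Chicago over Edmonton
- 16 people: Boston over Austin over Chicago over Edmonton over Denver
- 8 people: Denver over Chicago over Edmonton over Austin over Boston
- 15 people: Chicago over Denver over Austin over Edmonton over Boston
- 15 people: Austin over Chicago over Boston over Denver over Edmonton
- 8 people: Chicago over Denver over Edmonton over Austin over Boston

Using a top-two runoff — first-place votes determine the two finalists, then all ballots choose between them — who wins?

Chicago

Round 1 first-place votes: Austin 15, Chicago 23, Denver 8, Edmonton 0, Boston 27. Boston and Chicago advance.
Runoff: Boston is ranked above Chicago on 27 ballots, Chicago above Boston on 46.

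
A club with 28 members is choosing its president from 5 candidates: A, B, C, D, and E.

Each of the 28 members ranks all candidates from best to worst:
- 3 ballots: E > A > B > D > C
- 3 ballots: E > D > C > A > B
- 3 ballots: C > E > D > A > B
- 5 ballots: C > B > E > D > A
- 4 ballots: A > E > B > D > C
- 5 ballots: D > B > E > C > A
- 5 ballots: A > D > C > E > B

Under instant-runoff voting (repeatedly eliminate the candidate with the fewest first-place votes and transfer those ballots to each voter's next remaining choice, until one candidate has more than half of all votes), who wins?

E

Round 1: A 9, B 0, C 8, D 5, E 6. B eliminated.
Round 2: A 9, C 8, D 5, E 6. D eliminated.
Round 3: A 9, C 8, E 11. C eliminated.
Round 4: A 9, E 19. E has a majority (≥15).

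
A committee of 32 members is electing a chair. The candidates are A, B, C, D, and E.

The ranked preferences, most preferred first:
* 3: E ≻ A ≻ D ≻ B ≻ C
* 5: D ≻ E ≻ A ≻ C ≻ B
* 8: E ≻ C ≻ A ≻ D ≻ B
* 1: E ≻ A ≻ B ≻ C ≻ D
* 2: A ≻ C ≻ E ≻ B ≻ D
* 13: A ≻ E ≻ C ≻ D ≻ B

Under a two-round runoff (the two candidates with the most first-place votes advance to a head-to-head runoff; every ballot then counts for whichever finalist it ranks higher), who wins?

E

Round 1 first-place votes: A 15, B 0, C 0, D 5, E 12. A and E advance.
Runoff: A is ranked above E on 15 ballots, E above A on 17.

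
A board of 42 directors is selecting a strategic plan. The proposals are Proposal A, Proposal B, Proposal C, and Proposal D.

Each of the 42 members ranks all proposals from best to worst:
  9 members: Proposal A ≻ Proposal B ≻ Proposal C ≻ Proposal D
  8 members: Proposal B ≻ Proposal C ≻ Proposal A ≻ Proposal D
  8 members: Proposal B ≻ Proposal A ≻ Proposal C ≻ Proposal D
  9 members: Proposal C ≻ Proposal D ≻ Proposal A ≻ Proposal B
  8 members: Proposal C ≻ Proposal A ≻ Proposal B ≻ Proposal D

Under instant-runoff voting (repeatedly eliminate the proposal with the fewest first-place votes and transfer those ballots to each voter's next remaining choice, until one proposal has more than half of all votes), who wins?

Round 1: Proposal A 9, Proposal B 16, Proposal C 17, Proposal D 0. Proposal D eliminated.
Round 2: Proposal A 9, Proposal B 16, Proposal C 17. Proposal A eliminated.
Round 3: Proposal B 25, Proposal C 17. Proposal B has a majority (≥22).

Proposal B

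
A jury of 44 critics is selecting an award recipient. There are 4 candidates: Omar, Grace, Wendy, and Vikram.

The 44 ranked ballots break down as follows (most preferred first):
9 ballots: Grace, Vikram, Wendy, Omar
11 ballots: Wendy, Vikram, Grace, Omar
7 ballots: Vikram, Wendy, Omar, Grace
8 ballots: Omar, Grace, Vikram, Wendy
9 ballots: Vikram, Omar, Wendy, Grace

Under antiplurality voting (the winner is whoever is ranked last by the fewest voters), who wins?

Vikram

Last-place votes: Omar 20, Grace 16, Wendy 8, Vikram 0.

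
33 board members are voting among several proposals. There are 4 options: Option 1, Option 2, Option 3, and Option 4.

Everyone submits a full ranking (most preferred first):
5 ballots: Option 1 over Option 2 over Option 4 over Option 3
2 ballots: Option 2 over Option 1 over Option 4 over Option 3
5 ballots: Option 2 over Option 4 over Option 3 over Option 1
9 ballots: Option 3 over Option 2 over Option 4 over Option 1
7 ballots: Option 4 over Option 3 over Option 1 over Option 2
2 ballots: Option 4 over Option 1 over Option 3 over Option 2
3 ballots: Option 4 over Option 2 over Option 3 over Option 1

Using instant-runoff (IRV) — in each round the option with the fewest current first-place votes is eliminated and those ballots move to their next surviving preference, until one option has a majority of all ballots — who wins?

Round 1: Option 1 5, Option 2 7, Option 3 9, Option 4 12. Option 1 eliminated.
Round 2: Option 2 12, Option 3 9, Option 4 12. Option 3 eliminated.
Round 3: Option 2 21, Option 4 12. Option 2 has a majority (≥17).

Option 2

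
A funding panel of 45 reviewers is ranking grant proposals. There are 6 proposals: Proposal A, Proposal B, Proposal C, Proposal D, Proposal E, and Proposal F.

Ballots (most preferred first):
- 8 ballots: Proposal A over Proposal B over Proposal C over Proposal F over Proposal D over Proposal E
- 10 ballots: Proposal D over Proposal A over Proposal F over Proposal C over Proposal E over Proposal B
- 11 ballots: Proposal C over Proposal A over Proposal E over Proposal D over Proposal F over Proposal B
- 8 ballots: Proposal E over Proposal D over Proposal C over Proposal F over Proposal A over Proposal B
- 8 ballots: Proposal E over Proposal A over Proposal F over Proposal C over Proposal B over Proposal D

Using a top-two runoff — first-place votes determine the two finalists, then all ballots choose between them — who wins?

Round 1 first-place votes: Proposal A 8, Proposal B 0, Proposal C 11, Proposal D 10, Proposal E 16, Proposal F 0. Proposal E and Proposal C advance.
Runoff: Proposal E is ranked above Proposal C on 16 ballots, Proposal C above Proposal E on 29.

Proposal C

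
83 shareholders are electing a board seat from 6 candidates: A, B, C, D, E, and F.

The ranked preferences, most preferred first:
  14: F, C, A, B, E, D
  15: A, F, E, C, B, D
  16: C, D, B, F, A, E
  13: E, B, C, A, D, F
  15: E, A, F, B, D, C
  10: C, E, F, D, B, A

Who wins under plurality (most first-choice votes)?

First-place votes: A 15, B 0, C 26, D 0, E 28, F 14.

E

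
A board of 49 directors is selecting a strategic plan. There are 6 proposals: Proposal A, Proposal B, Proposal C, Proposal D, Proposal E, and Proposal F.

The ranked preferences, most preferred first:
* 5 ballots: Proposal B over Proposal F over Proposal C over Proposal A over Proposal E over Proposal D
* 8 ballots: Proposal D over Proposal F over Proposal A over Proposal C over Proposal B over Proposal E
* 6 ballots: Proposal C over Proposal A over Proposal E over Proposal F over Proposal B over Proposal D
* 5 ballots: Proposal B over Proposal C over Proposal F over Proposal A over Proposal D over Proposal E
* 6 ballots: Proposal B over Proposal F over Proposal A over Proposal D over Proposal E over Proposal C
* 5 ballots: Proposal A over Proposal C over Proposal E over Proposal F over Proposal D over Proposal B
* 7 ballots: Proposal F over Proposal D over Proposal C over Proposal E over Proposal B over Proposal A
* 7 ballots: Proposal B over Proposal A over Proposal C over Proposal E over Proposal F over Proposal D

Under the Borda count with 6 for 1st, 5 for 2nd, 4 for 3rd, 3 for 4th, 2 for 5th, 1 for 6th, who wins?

Proposal F

Proposal A: 5×3 + 8×4 + 6×5 + 5×3 + 6×4 + 5×6 + 7×1 + 7×5 = 188
Proposal B: 5×6 + 8×2 + 6×2 + 5×6 + 6×6 + 5×1 + 7×2 + 7×6 = 185
Proposal C: 5×4 + 8×3 + 6×6 + 5×5 + 6×1 + 5×5 + 7×4 + 7×4 = 192
Proposal D: 5×1 + 8×6 + 6×1 + 5×2 + 6×3 + 5×2 + 7×5 + 7×1 = 139
Proposal E: 5×2 + 8×1 + 6×4 + 5×1 + 6×2 + 5×4 + 7×3 + 7×3 = 121
Proposal F: 5×5 + 8×5 + 6×3 + 5×4 + 6×5 + 5×3 + 7×6 + 7×2 = 204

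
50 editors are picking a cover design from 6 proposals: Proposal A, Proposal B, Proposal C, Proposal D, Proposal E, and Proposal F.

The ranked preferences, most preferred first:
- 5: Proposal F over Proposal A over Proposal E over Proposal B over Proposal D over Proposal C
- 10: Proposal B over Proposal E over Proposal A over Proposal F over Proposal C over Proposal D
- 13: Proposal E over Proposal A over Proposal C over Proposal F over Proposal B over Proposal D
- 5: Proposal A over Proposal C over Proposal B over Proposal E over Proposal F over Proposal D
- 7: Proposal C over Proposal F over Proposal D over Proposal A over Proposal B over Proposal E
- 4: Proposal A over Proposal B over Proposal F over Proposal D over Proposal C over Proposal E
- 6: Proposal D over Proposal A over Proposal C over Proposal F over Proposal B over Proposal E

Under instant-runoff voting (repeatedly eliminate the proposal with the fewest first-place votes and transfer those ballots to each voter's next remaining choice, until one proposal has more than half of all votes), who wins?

Round 1: Proposal A 9, Proposal B 10, Proposal C 7, Proposal D 6, Proposal E 13, Proposal F 5. Proposal F eliminated.
Round 2: Proposal A 14, Proposal B 10, Proposal C 7, Proposal D 6, Proposal E 13. Proposal D eliminated.
Round 3: Proposal A 20, Proposal B 10, Proposal C 7, Proposal E 13. Proposal C eliminated.
Round 4: Proposal A 27, Proposal B 10, Proposal E 13. Proposal A has a majority (≥26).

Proposal A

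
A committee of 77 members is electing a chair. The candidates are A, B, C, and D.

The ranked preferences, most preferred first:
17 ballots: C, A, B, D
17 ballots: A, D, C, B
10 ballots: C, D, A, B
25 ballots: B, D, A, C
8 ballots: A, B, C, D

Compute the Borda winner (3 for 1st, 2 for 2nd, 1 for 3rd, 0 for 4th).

A

A: 17×2 + 17×3 + 10×1 + 25×1 + 8×3 = 144
B: 17×1 + 17×0 + 10×0 + 25×3 + 8×2 = 108
C: 17×3 + 17×1 + 10×3 + 25×0 + 8×1 = 106
D: 17×0 + 17×2 + 10×2 + 25×2 + 8×0 = 104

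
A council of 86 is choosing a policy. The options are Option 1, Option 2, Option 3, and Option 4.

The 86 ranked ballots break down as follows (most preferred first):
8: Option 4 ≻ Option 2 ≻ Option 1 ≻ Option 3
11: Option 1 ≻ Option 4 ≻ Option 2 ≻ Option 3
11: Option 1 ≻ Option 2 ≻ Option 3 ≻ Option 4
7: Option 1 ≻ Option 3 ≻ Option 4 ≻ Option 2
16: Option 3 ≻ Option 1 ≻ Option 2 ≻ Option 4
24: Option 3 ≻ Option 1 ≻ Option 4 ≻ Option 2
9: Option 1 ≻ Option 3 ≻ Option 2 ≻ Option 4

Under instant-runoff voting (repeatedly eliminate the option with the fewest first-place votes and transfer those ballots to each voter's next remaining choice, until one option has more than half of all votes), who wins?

Option 1

Round 1: Option 1 38, Option 2 0, Option 3 40, Option 4 8. Option 2 eliminated.
Round 2: Option 1 38, Option 3 40, Option 4 8. Option 4 eliminated.
Round 3: Option 1 46, Option 3 40. Option 1 has a majority (≥44).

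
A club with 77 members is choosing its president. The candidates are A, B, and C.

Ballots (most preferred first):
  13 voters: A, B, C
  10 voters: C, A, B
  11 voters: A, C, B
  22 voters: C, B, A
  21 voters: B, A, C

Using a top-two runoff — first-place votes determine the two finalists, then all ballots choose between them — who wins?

Round 1 first-place votes: A 24, B 21, C 32. C and A advance.
Runoff: C is ranked above A on 32 ballots, A above C on 45.

A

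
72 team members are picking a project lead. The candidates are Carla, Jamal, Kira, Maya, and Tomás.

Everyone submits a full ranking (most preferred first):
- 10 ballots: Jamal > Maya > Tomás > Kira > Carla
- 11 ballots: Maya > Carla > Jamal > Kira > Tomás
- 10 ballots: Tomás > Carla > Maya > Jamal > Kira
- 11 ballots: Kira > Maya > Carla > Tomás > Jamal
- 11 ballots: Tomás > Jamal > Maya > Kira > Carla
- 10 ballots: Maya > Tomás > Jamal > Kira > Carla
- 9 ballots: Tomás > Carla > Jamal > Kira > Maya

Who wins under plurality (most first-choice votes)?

First-place votes: Carla 0, Jamal 10, Kira 11, Maya 21, Tomás 30.

Tomás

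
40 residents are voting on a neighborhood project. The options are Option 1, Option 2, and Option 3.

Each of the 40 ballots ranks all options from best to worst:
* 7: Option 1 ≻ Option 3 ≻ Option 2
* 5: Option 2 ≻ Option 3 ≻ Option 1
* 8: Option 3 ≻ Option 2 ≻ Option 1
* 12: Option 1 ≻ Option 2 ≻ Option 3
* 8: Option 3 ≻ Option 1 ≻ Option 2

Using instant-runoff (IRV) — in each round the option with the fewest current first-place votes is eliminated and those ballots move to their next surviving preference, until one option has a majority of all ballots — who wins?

Round 1: Option 1 19, Option 2 5, Option 3 16. Option 2 eliminated.
Round 2: Option 1 19, Option 3 21. Option 3 has a majority (≥21).

Option 3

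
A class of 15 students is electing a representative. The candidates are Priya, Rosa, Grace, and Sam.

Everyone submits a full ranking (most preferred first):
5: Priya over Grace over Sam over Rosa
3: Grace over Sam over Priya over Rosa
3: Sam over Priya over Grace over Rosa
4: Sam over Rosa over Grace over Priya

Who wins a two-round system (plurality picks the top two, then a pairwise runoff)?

Round 1 first-place votes: Priya 5, Rosa 0, Grace 3, Sam 7. Sam and Priya advance.
Runoff: Sam is ranked above Priya on 10 ballots, Priya above Sam on 5.

Sam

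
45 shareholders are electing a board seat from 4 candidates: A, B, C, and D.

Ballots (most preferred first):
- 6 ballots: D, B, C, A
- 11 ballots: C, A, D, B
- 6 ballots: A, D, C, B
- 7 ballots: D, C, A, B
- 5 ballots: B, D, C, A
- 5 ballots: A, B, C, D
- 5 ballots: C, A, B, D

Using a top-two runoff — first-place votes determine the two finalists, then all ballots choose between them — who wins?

Round 1 first-place votes: A 11, B 5, C 16, D 13. C and D advance.
Runoff: C is ranked above D on 21 ballots, D above C on 24.

D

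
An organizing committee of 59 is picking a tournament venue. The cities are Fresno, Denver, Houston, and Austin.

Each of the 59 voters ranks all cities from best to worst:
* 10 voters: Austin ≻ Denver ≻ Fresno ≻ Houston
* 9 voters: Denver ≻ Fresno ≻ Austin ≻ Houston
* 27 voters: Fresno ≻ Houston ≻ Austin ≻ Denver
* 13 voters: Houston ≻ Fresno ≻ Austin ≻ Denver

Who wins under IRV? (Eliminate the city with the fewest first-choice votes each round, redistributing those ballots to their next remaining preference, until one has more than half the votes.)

Round 1: Fresno 27, Denver 9, Houston 13, Austin 10. Denver eliminated.
Round 2: Fresno 36, Houston 13, Austin 10. Fresno has a majority (≥30).

Fresno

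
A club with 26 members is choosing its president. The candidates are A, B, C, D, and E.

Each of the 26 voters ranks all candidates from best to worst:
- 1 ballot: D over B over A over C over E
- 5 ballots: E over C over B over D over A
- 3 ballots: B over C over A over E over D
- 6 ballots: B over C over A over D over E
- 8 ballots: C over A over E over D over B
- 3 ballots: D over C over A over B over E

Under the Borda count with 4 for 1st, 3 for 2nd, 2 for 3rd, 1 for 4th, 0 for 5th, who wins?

C

A: 1×2 + 5×0 + 3×2 + 6×2 + 8×3 + 3×2 = 50
B: 1×3 + 5×2 + 3×4 + 6×4 + 8×0 + 3×1 = 52
C: 1×1 + 5×3 + 3×3 + 6×3 + 8×4 + 3×3 = 84
D: 1×4 + 5×1 + 3×0 + 6×1 + 8×1 + 3×4 = 35
E: 1×0 + 5×4 + 3×1 + 6×0 + 8×2 + 3×0 = 39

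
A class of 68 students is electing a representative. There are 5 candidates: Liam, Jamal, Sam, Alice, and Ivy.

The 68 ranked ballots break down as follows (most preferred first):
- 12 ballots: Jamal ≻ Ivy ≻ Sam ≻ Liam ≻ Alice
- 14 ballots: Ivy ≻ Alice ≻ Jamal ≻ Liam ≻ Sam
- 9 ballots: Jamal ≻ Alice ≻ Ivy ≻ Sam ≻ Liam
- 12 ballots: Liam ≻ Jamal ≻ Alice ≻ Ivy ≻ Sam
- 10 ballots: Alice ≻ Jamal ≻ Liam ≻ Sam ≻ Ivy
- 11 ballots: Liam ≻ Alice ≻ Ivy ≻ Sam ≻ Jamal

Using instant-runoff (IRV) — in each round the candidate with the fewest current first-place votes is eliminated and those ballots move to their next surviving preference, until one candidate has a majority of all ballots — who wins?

Round 1: Liam 23, Jamal 21, Sam 0, Alice 10, Ivy 14. Sam eliminated.
Round 2: Liam 23, Jamal 21, Alice 10, Ivy 14. Alice eliminated.
Round 3: Liam 23, Jamal 31, Ivy 14. Ivy eliminated.
Round 4: Liam 23, Jamal 45. Jamal has a majority (≥35).

Jamal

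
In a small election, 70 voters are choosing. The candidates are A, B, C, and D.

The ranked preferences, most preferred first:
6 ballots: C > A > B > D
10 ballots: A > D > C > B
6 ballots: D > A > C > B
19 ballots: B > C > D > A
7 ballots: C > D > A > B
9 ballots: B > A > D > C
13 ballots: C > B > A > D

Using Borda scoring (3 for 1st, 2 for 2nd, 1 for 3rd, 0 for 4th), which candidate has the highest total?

C

A: 6×2 + 10×3 + 6×2 + 19×0 + 7×1 + 9×2 + 13×1 = 92
B: 6×1 + 10×0 + 6×0 + 19×3 + 7×0 + 9×3 + 13×2 = 116
C: 6×3 + 10×1 + 6×1 + 19×2 + 7×3 + 9×0 + 13×3 = 132
D: 6×0 + 10×2 + 6×3 + 19×1 + 7×2 + 9×1 + 13×0 = 80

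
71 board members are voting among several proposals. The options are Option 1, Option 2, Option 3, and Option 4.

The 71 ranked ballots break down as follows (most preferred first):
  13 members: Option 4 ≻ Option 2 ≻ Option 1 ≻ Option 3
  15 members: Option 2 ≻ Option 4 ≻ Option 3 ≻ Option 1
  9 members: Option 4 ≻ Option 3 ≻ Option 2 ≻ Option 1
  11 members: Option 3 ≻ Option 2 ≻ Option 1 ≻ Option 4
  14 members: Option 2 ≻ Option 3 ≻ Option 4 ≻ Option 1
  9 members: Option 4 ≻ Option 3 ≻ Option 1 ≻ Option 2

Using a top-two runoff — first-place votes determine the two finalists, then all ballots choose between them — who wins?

Option 2

Round 1 first-place votes: Option 1 0, Option 2 29, Option 3 11, Option 4 31. Option 4 and Option 2 advance.
Runoff: Option 4 is ranked above Option 2 on 31 ballots, Option 2 above Option 4 on 40.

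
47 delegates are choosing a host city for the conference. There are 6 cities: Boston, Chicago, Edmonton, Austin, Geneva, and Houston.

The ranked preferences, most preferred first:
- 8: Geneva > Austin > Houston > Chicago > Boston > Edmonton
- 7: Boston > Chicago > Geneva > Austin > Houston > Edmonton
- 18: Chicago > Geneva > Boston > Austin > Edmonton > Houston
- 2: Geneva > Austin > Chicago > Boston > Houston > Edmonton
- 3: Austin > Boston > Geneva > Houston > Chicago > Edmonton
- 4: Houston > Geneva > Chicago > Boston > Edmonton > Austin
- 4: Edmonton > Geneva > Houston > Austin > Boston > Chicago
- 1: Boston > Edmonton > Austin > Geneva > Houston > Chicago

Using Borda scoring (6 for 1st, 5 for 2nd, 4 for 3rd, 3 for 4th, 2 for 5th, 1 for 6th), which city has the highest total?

Boston: 8×2 + 7×6 + 18×4 + 2×3 + 3×5 + 4×3 + 4×2 + 1×6 = 177
Chicago: 8×3 + 7×5 + 18×6 + 2×4 + 3×2 + 4×4 + 4×1 + 1×1 = 202
Edmonton: 8×1 + 7×1 + 18×2 + 2×1 + 3×1 + 4×2 + 4×6 + 1×5 = 93
Austin: 8×5 + 7×3 + 18×3 + 2×5 + 3×6 + 4×1 + 4×3 + 1×4 = 163
Geneva: 8×6 + 7×4 + 18×5 + 2×6 + 3×4 + 4×5 + 4×5 + 1×3 = 233
Houston: 8×4 + 7×2 + 18×1 + 2×2 + 3×3 + 4×6 + 4×4 + 1×2 = 119

Geneva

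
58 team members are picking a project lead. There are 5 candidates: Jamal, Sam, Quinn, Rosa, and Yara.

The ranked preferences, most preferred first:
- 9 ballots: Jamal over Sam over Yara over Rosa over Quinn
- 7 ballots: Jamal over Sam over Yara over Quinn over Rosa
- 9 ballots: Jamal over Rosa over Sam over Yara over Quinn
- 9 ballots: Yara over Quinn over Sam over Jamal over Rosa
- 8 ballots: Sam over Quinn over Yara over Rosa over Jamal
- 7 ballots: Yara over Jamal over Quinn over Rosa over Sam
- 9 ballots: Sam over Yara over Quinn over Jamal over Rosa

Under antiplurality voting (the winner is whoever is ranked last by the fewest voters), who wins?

Yara

Last-place votes: Jamal 8, Sam 7, Quinn 18, Rosa 25, Yara 0.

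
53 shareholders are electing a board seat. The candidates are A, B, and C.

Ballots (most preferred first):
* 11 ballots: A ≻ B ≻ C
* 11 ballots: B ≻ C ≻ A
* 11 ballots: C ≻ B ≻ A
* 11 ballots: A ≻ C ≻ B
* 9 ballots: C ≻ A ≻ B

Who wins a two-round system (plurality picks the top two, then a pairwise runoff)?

C

Round 1 first-place votes: A 22, B 11, C 20. A and C advance.
Runoff: A is ranked above C on 22 ballots, C above A on 31.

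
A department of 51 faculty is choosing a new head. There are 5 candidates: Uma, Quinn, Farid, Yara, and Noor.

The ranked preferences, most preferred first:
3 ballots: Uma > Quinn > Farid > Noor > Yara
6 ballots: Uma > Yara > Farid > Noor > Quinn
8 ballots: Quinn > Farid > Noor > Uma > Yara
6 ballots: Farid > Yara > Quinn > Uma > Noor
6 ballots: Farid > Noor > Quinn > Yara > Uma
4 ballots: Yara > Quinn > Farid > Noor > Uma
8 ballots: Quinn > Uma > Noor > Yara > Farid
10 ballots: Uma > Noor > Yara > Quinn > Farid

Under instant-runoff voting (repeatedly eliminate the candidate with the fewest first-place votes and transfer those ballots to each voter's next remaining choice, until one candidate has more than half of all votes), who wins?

Quinn

Round 1: Uma 19, Quinn 16, Farid 12, Yara 4, Noor 0. Noor eliminated.
Round 2: Uma 19, Quinn 16, Farid 12, Yara 4. Yara eliminated.
Round 3: Uma 19, Quinn 20, Farid 12. Farid eliminated.
Round 4: Uma 19, Quinn 32. Quinn has a majority (≥26).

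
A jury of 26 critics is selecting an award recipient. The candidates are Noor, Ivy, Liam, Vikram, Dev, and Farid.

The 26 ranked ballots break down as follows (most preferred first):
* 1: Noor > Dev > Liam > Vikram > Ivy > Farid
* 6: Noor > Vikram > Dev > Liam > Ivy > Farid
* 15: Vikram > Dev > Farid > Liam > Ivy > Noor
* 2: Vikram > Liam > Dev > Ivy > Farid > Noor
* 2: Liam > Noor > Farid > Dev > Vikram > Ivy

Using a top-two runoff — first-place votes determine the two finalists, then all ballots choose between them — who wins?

Round 1 first-place votes: Noor 7, Ivy 0, Liam 2, Vikram 17, Dev 0, Farid 0. Vikram and Noor advance.
Runoff: Vikram is ranked above Noor on 17 ballots, Noor above Vikram on 9.

Vikram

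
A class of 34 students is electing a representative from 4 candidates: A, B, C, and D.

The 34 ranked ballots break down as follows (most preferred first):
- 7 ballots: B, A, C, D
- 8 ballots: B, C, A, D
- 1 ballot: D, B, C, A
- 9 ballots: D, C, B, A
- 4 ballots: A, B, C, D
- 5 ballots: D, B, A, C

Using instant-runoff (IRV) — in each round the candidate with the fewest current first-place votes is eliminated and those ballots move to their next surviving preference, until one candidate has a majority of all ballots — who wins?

B

Round 1: A 4, B 15, C 0, D 15. C eliminated.
Round 2: A 4, B 15, D 15. A eliminated.
Round 3: B 19, D 15. B has a majority (≥18).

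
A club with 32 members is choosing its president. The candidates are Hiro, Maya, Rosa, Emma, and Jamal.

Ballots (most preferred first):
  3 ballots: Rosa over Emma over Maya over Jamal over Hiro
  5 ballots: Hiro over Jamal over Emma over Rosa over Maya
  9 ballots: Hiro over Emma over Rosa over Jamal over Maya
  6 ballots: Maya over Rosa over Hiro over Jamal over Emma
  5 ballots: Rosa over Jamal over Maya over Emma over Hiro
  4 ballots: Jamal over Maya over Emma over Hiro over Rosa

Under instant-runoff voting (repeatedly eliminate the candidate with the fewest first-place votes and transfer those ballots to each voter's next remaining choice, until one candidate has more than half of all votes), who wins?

Maya

Round 1: Hiro 14, Maya 6, Rosa 8, Emma 0, Jamal 4. Emma eliminated.
Round 2: Hiro 14, Maya 6, Rosa 8, Jamal 4. Jamal eliminated.
Round 3: Hiro 14, Maya 10, Rosa 8. Rosa eliminated.
Round 4: Hiro 14, Maya 18. Maya has a majority (≥17).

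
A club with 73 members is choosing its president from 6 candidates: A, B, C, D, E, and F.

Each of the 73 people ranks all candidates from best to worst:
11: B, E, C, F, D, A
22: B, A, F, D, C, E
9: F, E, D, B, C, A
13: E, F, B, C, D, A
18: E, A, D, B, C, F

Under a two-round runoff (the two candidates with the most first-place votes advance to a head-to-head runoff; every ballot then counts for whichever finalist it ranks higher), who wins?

Round 1 first-place votes: A 0, B 33, C 0, D 0, E 31, F 9. B and E advance.
Runoff: B is ranked above E on 33 ballots, E above B on 40.

E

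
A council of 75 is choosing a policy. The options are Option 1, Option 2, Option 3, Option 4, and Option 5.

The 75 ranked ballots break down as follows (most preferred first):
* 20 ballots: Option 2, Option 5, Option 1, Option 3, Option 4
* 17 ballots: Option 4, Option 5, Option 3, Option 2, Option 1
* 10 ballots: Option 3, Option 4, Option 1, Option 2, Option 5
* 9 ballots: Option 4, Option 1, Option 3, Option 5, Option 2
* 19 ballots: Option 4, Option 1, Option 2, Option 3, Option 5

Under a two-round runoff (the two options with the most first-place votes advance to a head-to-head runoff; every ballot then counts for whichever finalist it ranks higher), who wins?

Round 1 first-place votes: Option 1 0, Option 2 20, Option 3 10, Option 4 45, Option 5 0. Option 4 and Option 2 advance.
Runoff: Option 4 is ranked above Option 2 on 55 ballots, Option 2 above Option 4 on 20.

Option 4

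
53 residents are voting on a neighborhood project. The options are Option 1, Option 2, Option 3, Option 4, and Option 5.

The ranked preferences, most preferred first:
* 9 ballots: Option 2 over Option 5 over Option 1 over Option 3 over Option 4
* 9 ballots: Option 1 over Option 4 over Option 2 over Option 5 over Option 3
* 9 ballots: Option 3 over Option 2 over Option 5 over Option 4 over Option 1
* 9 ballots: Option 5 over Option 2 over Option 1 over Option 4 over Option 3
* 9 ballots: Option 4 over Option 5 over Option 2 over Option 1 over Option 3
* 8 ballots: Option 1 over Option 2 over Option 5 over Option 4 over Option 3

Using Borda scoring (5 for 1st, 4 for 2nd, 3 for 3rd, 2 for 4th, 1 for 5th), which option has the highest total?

Option 1: 9×3 + 9×5 + 9×1 + 9×3 + 9×2 + 8×5 = 166
Option 2: 9×5 + 9×3 + 9×4 + 9×4 + 9×3 + 8×4 = 203
Option 3: 9×2 + 9×1 + 9×5 + 9×1 + 9×1 + 8×1 = 98
Option 4: 9×1 + 9×4 + 9×2 + 9×2 + 9×5 + 8×2 = 142
Option 5: 9×4 + 9×2 + 9×3 + 9×5 + 9×4 + 8×3 = 186

Option 2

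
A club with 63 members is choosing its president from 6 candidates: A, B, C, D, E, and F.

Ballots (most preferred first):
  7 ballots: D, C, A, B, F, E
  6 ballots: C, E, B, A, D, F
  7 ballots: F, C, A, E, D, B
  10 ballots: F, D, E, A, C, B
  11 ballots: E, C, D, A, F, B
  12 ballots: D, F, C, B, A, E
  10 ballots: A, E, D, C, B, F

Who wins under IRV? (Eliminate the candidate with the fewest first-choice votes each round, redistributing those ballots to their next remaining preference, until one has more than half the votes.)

E

Round 1: A 10, B 0, C 6, D 19, E 11, F 17. B eliminated.
Round 2: A 10, C 6, D 19, E 11, F 17. C eliminated.
Round 3: A 10, D 19, E 17, F 17. A eliminated.
Round 4: D 19, E 27, F 17. F eliminated.
Round 5: D 29, E 34. E has a majority (≥32).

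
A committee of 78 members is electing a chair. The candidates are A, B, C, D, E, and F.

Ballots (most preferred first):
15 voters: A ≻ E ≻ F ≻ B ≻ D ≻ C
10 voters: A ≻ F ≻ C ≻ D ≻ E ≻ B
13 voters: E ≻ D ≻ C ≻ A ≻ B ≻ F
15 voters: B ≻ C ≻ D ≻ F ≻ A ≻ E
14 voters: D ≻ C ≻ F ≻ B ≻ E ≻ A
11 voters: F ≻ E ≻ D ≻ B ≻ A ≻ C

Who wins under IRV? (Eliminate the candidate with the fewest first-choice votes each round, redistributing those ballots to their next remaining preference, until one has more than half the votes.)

B

Round 1: A 25, B 15, C 0, D 14, E 13, F 11. C eliminated.
Round 2: A 25, B 15, D 14, E 13, F 11. F eliminated.
Round 3: A 25, B 15, D 14, E 24. D eliminated.
Round 4: A 25, B 29, E 24. E eliminated.
Round 5: A 38, B 40. B has a majority (≥40).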